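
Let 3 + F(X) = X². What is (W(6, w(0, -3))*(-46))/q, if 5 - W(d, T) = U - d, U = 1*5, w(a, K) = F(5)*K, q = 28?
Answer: -69/7 ≈ -9.8571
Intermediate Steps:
F(X) = -3 + X²
w(a, K) = 22*K (w(a, K) = (-3 + 5²)*K = (-3 + 25)*K = 22*K)
U = 5
W(d, T) = d (W(d, T) = 5 - (5 - d) = 5 + (-5 + d) = d)
(W(6, w(0, -3))*(-46))/q = (6*(-46))/28 = -276*1/28 = -69/7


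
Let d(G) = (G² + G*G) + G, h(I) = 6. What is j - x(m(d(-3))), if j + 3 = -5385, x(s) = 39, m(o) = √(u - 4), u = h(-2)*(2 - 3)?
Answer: -5427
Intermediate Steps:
u = -6 (u = 6*(2 - 3) = 6*(-1) = -6)
d(G) = G + 2*G² (d(G) = (G² + G²) + G = 2*G² + G = G + 2*G²)
m(o) = I*√10 (m(o) = √(-6 - 4) = √(-10) = I*√10)
j = -5388 (j = -3 - 5385 = -5388)
j - x(m(d(-3))) = -5388 - 1*39 = -5388 - 39 = -5427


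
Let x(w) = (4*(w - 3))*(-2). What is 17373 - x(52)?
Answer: 17765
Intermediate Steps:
x(w) = 24 - 8*w (x(w) = (4*(-3 + w))*(-2) = (-12 + 4*w)*(-2) = 24 - 8*w)
17373 - x(52) = 17373 - (24 - 8*52) = 17373 - (24 - 416) = 17373 - 1*(-392) = 17373 + 392 = 17765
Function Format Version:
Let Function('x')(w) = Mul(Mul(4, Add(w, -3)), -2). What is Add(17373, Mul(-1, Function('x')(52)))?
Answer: 17765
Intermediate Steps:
Function('x')(w) = Add(24, Mul(-8, w)) (Function('x')(w) = Mul(Mul(4, Add(-3, w)), -2) = Mul(Add(-12, Mul(4, w)), -2) = Add(24, Mul(-8, w)))
Add(17373, Mul(-1, Function('x')(52))) = Add(17373, Mul(-1, Add(24, Mul(-8, 52)))) = Add(17373, Mul(-1, Add(24, -416))) = Add(17373, Mul(-1, -392)) = Add(17373, 392) = 17765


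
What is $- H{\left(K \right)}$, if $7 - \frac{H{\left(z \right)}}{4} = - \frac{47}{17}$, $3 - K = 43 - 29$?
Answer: $- \frac{664}{17} \approx -39.059$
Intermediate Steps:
$K = -11$ ($K = 3 - \left(43 - 29\right) = 3 - 14 = -11$)
$H{\left(z \right)} = \frac{664}{17}$ ($H{\left(z \right)} = 28 - 4 \left(- \frac{47}{17}\right) = 28 - 4 \left(\left(-47\right) \frac{1}{17}\right) = 28 - - \frac{188}{17} = 28 + \frac{188}{17} = \frac{664}{17}$)
$- H{\left(K \right)} = \left(-1\right) \frac{664}{17} = - \frac{664}{17}$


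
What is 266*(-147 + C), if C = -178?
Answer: -86450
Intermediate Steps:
266*(-147 + C) = 266*(-147 - 178) = 266*(-325) = -86450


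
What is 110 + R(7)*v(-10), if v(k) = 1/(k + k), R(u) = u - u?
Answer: 110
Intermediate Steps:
R(u) = 0
v(k) = 1/(2*k)
110 + R(7)*v(-10) = 110 + 0*((½)/(-10)) = 110 + 0*((½)*(-⅒)) = 110 + 0*(-1/20) = 110 + 0 = 110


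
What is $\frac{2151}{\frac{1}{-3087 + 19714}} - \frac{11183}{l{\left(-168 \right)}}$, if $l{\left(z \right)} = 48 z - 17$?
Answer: $\frac{289014366020}{8081} \approx 3.5765 \cdot 10^{7}$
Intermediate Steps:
$l{\left(z \right)} = -17 + 48 z$
$\frac{2151}{\frac{1}{-3087 + 19714}} - \frac{11183}{l{\left(-168 \right)}} = \frac{2151}{\frac{1}{-3087 + 19714}} - \frac{11183}{-17 + 48 \left(-168\right)} = \frac{2151}{\frac{1}{16627}} - \frac{11183}{-17 - 8064} = 2151 \frac{1}{\frac{1}{16627}} - \frac{11183}{-8081} = 2151 \cdot 16627 - - \frac{11183}{8081} = 35764677 + \frac{11183}{8081} = \frac{289014366020}{8081}$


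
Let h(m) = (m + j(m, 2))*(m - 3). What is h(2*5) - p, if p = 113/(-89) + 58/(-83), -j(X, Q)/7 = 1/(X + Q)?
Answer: 6017609/88644 ≈ 67.885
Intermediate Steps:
j(X, Q) = -7/(Q + X) (j(X, Q) = -7/(X + Q) = -7/(Q + X))
h(m) = (-3 + m)*(m - 7/(2 + m)) (h(m) = (m - 7/(2 + m))*(m - 3) = (m - 7/(2 + m))*(-3 + m) = (-3 + m)*(m - 7/(2 + m)))
p = -14541/7387 (p = 113*(-1/89) + 58*(-1/83) = -113/89 - 58/83 = -14541/7387 ≈ -1.9685)
h(2*5) - p = (21 + (2*5)³ - (2*5)² - 26*5)/(2 + 2*5) - 1*(-14541/7387) = (21 + 10³ - 1*10² - 13*10)/(2 + 10) + 14541/7387 = (21 + 1000 - 1*100 - 130)/12 + 14541/7387 = (21 + 1000 - 100 - 130)/12 + 14541/7387 = (1/12)*791 + 14541/7387 = 791/12 + 14541/7387 = 6017609/88644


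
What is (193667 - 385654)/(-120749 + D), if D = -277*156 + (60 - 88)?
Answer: 191987/163989 ≈ 1.1707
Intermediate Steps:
D = -43240 (D = -43212 - 28 = -43240)
(193667 - 385654)/(-120749 + D) = (193667 - 385654)/(-120749 - 43240) = -191987/(-163989) = -191987*(-1/163989) = 191987/163989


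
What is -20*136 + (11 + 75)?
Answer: -2634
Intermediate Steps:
-20*136 + (11 + 75) = -2720 + 86 = -2634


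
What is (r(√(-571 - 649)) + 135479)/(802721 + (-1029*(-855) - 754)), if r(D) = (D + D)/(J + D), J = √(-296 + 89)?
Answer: (270962*√305 + 406437*√23)/(1681762*(2*√305 + 3*√23)) ≈ 0.080559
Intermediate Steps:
J = 3*I*√23 (J = √(-207) = 3*I*√23 ≈ 14.387*I)
r(D) = 2*D/(D + 3*I*√23) (r(D) = (D + D)/(3*I*√23 + D) = (2*D)/(D + 3*I*√23) = 2*D/(D + 3*I*√23))
(r(√(-571 - 649)) + 135479)/(802721 + (-1029*(-855) - 754)) = (2*√(-571 - 649)/(√(-571 - 649) + 3*I*√23) + 135479)/(802721 + (-1029*(-855) - 754)) = (2*√(-1220)/(√(-1220) + 3*I*√23) + 135479)/(802721 + (879795 - 754)) = (2*(2*I*√305)/(2*I*√305 + 3*I*√23) + 135479)/(802721 + 879041) = (4*I*√305/(2*I*√305 + 3*I*√23) + 135479)/1681762 = (135479 + 4*I*√305/(2*I*√305 + 3*I*√23))*(1/1681762) = 135479/1681762 + 2*I*√305/(840881*(2*I*√305 + 3*I*√23))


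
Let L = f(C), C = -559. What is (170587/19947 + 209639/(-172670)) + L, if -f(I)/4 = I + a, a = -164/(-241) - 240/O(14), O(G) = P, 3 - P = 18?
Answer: 1806730268323877/830063886090 ≈ 2176.6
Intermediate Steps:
P = -15 (P = 3 - 1*18 = 3 - 18 = -15)
O(G) = -15
a = 4020/241 (a = -164/(-241) - 240/(-15) = -164*(-1/241) - 240*(-1/15) = 164/241 + 16 = 4020/241 ≈ 16.680)
f(I) = -16080/241 - 4*I (f(I) = -4*(I + 4020/241) = -4*(4020/241 + I) = -16080/241 - 4*I)
L = 522796/241 (L = -16080/241 - 4*(-559) = -16080/241 + 2236 = 522796/241 ≈ 2169.3)
(170587/19947 + 209639/(-172670)) + L = (170587/19947 + 209639/(-172670)) + 522796/241 = (170587*(1/19947) + 209639*(-1/172670)) + 522796/241 = (170587/19947 - 209639/172670) + 522796/241 = 25273588157/3444248490 + 522796/241 = 1806730268323877/830063886090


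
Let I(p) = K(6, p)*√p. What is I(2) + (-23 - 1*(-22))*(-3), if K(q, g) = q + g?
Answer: 3 + 8*√2 ≈ 14.314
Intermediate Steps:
K(q, g) = g + q
I(p) = √p*(6 + p) (I(p) = (p + 6)*√p = (6 + p)*√p = √p*(6 + p))
I(2) + (-23 - 1*(-22))*(-3) = √2*(6 + 2) + (-23 - 1*(-22))*(-3) = √2*8 + (-23 + 22)*(-3) = 8*√2 - 1*(-3) = 8*√2 + 3 = 3 + 8*√2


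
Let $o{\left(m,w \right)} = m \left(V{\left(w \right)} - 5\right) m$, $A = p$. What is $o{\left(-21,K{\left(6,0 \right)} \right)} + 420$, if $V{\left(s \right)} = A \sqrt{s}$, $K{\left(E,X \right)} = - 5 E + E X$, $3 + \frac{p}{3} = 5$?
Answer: $-1785 + 2646 i \sqrt{30} \approx -1785.0 + 14493.0 i$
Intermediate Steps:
$p = 6$ ($p = -9 + 3 \cdot 5 = -9 + 15 = 6$)
$A = 6$
$V{\left(s \right)} = 6 \sqrt{s}$
$o{\left(m,w \right)} = m^{2} \left(-5 + 6 \sqrt{w}\right)$ ($o{\left(m,w \right)} = m \left(6 \sqrt{w} - 5\right) m = m \left(-5 + 6 \sqrt{w}\right) m = m^{2} \left(-5 + 6 \sqrt{w}\right)$)
$o{\left(-21,K{\left(6,0 \right)} \right)} + 420 = \left(-21\right)^{2} \left(-5 + 6 \sqrt{6 \left(-5 + 0\right)}\right) + 420 = 441 \left(-5 + 6 \sqrt{6 \left(-5\right)}\right) + 420 = 441 \left(-5 + 6 \sqrt{-30}\right) + 420 = 441 \left(-5 + 6 i \sqrt{30}\right) + 420 = \left(-2205 + 2646 i \sqrt{30}\right) + 420 = -1785 + 2646 i \sqrt{30}$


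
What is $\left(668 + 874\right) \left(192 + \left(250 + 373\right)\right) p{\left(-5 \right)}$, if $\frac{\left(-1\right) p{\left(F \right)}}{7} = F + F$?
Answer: $87971100$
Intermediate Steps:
$p{\left(F \right)} = - 14 F$ ($p{\left(F \right)} = - 7 \left(F + F\right) = - 7 \cdot 2 F = - 14 F$)
$\left(668 + 874\right) \left(192 + \left(250 + 373\right)\right) p{\left(-5 \right)} = \left(668 + 874\right) \left(192 + \left(250 + 373\right)\right) \left(\left(-14\right) \left(-5\right)\right) = 1542 \left(192 + 623\right) 70 = 1542 \cdot 815 \cdot 70 = 1256730 \cdot 70 = 87971100$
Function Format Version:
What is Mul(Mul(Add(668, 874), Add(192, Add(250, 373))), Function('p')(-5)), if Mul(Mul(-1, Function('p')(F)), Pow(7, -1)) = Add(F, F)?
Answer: 87971100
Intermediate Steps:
Function('p')(F) = Mul(-14, F) (Function('p')(F) = Mul(-7, Add(F, F)) = Mul(-7, Mul(2, F)) = Mul(-14, F))
Mul(Mul(Add(668, 874), Add(192, Add(250, 373))), Function('p')(-5)) = Mul(Mul(Add(668, 874), Add(192, Add(250, 373))), Mul(-14, -5)) = Mul(Mul(1542, Add(192, 623)), 70) = Mul(Mul(1542, 815), 70) = Mul(1256730, 70) = 87971100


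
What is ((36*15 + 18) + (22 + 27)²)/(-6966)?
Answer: -2959/6966 ≈ -0.42478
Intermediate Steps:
((36*15 + 18) + (22 + 27)²)/(-6966) = ((540 + 18) + 49²)*(-1/6966) = (558 + 2401)*(-1/6966) = 2959*(-1/6966) = -2959/6966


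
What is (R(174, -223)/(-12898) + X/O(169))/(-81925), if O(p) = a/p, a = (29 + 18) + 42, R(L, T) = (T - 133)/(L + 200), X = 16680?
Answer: -3399513227881/8793068170975 ≈ -0.38661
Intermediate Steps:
R(L, T) = (-133 + T)/(200 + L)
a = 89 (a = 47 + 42 = 89)
O(p) = 89/p
(R(174, -223)/(-12898) + X/O(169))/(-81925) = (((-133 - 223)/(200 + 174))/(-12898) + 16680/((89/169)))/(-81925) = ((-356/374)*(-1/12898) + 16680/((89*(1/169))))*(-1/81925) = (((1/374)*(-356))*(-1/12898) + 16680/(89/169))*(-1/81925) = (-178/187*(-1/12898) + 16680*(169/89))*(-1/81925) = (89/1205963 + 2818920/89)*(-1/81925) = (3399513227881/107330707)*(-1/81925) = -3399513227881/8793068170975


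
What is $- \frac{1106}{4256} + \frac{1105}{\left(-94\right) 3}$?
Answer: $- \frac{179099}{42864} \approx -4.1783$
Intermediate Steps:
$- \frac{1106}{4256} + \frac{1105}{\left(-94\right) 3} = \left(-1106\right) \frac{1}{4256} + \frac{1105}{-282} = - \frac{79}{304} + 1105 \left(- \frac{1}{282}\right) = - \frac{79}{304} - \frac{1105}{282} = - \frac{179099}{42864}$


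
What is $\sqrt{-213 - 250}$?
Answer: $i \sqrt{463} \approx 21.517 i$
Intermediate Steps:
$\sqrt{-213 - 250} = \sqrt{-463} = i \sqrt{463}$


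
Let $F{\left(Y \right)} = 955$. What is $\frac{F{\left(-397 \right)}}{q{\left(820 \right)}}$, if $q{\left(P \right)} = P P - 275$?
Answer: $\frac{191}{134425} \approx 0.0014209$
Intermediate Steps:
$q{\left(P \right)} = -275 + P^{2}$ ($q{\left(P \right)} = P^{2} - 275 = -275 + P^{2}$)
$\frac{F{\left(-397 \right)}}{q{\left(820 \right)}} = \frac{955}{-275 + 820^{2}} = \frac{955}{-275 + 672400} = \frac{955}{672125} = 955 \cdot \frac{1}{672125} = \frac{191}{134425}$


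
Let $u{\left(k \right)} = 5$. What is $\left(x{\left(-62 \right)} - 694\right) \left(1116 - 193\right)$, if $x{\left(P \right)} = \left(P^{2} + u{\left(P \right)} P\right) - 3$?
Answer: $2618551$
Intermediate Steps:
$x{\left(P \right)} = -3 + P^{2} + 5 P$ ($x{\left(P \right)} = \left(P^{2} + 5 P\right) - 3 = -3 + P^{2} + 5 P$)
$\left(x{\left(-62 \right)} - 694\right) \left(1116 - 193\right) = \left(\left(-3 + \left(-62\right)^{2} + 5 \left(-62\right)\right) - 694\right) \left(1116 - 193\right) = \left(\left(-3 + 3844 - 310\right) - 694\right) 923 = \left(3531 - 694\right) 923 = 2837 \cdot 923 = 2618551$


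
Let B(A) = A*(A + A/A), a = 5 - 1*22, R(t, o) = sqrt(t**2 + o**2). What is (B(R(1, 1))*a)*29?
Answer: -986 - 493*sqrt(2) ≈ -1683.2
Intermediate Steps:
R(t, o) = sqrt(o**2 + t**2)
a = -17 (a = 5 - 22 = -17)
B(A) = A*(1 + A) (B(A) = A*(A + 1) = A*(1 + A))
(B(R(1, 1))*a)*29 = ((sqrt(1**2 + 1**2)*(1 + sqrt(1**2 + 1**2)))*(-17))*29 = ((sqrt(1 + 1)*(1 + sqrt(1 + 1)))*(-17))*29 = ((sqrt(2)*(1 + sqrt(2)))*(-17))*29 = -17*sqrt(2)*(1 + sqrt(2))*29 = -493*sqrt(2)*(1 + sqrt(2))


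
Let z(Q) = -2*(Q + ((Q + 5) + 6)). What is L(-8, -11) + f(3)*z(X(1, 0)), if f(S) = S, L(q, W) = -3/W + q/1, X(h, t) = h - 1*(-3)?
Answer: -1339/11 ≈ -121.73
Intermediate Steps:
X(h, t) = 3 + h (X(h, t) = h + 3 = 3 + h)
L(q, W) = q - 3/W (L(q, W) = -3/W + q*1 = -3/W + q = q - 3/W)
z(Q) = -22 - 4*Q (z(Q) = -2*(Q + ((5 + Q) + 6)) = -2*(Q + (11 + Q)) = -2*(11 + 2*Q) = -22 - 4*Q)
L(-8, -11) + f(3)*z(X(1, 0)) = (-8 - 3/(-11)) + 3*(-22 - 4*(3 + 1)) = (-8 - 3*(-1/11)) + 3*(-22 - 4*4) = (-8 + 3/11) + 3*(-22 - 16) = -85/11 + 3*(-38) = -85/11 - 114 = -1339/11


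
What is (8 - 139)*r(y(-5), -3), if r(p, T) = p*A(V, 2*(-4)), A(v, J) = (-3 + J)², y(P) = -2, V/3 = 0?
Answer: 31702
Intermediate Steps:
V = 0 (V = 3*0 = 0)
r(p, T) = 121*p (r(p, T) = p*(-3 + 2*(-4))² = p*(-3 - 8)² = p*(-11)² = p*121 = 121*p)
(8 - 139)*r(y(-5), -3) = (8 - 139)*(121*(-2)) = -131*(-242) = 31702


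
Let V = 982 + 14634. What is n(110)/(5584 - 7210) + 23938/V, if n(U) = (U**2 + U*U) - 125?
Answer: -28086001/2115968 ≈ -13.273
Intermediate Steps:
V = 15616
n(U) = -125 + 2*U**2 (n(U) = (U**2 + U**2) - 125 = 2*U**2 - 125 = -125 + 2*U**2)
n(110)/(5584 - 7210) + 23938/V = (-125 + 2*110**2)/(5584 - 7210) + 23938/15616 = (-125 + 2*12100)/(-1626) + 23938*(1/15616) = (-125 + 24200)*(-1/1626) + 11969/7808 = 24075*(-1/1626) + 11969/7808 = -8025/542 + 11969/7808 = -28086001/2115968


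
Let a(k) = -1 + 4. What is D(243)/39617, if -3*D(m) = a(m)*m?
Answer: -243/39617 ≈ -0.0061337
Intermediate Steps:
a(k) = 3
D(m) = -m
D(243)/39617 = -1*243/39617 = -243*1/39617 = -243/39617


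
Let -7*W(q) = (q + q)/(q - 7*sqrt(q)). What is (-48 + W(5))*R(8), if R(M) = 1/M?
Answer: -7387/1232 + sqrt(5)/176 ≈ -5.9832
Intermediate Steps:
W(q) = -2*q/(7*(q - 7*sqrt(q))) (W(q) = -(q + q)/(7*(q - 7*sqrt(q))) = -2*q/(7*(q - 7*sqrt(q))))
(-48 + W(5))*R(8) = (-48 + (2/7)*5/(-1*5 + 7*sqrt(5)))/8 = (-48 + (2/7)*5/(-5 + 7*sqrt(5)))*(1/8) = (-48 + 10/(7*(-5 + 7*sqrt(5))))*(1/8) = -6 + 5/(28*(-5 + 7*sqrt(5)))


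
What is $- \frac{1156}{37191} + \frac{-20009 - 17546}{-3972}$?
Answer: $\frac{154679597}{16413628} \approx 9.4239$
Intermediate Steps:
$- \frac{1156}{37191} + \frac{-20009 - 17546}{-3972} = \left(-1156\right) \frac{1}{37191} + \left(-20009 - 17546\right) \left(- \frac{1}{3972}\right) = - \frac{1156}{37191} - - \frac{37555}{3972} = - \frac{1156}{37191} + \frac{37555}{3972} = \frac{154679597}{16413628}$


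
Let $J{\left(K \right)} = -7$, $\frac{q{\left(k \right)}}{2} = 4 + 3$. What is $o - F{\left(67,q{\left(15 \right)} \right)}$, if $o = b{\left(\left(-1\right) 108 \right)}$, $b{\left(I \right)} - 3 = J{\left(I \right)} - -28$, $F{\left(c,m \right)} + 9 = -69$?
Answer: $102$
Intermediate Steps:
$q{\left(k \right)} = 14$ ($q{\left(k \right)} = 2 \left(4 + 3\right) = 2 \cdot 7 = 14$)
$F{\left(c,m \right)} = -78$ ($F{\left(c,m \right)} = -9 - 69 = -78$)
$b{\left(I \right)} = 24$ ($b{\left(I \right)} = 3 - -21 = 3 + \left(-7 + 28\right) = 3 + 21 = 24$)
$o = 24$
$o - F{\left(67,q{\left(15 \right)} \right)} = 24 - -78 = 24 + 78 = 102$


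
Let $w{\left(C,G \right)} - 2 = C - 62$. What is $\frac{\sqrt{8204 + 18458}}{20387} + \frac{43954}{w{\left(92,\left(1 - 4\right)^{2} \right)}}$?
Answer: $\frac{21977}{16} + \frac{\sqrt{26662}}{20387} \approx 1373.6$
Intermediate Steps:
$w{\left(C,G \right)} = -60 + C$ ($w{\left(C,G \right)} = 2 + \left(C - 62\right) = 2 + \left(-62 + C\right) = -60 + C$)
$\frac{\sqrt{8204 + 18458}}{20387} + \frac{43954}{w{\left(92,\left(1 - 4\right)^{2} \right)}} = \frac{\sqrt{8204 + 18458}}{20387} + \frac{43954}{-60 + 92} = \sqrt{26662} \cdot \frac{1}{20387} + \frac{43954}{32} = \frac{\sqrt{26662}}{20387} + 43954 \cdot \frac{1}{32} = \frac{\sqrt{26662}}{20387} + \frac{21977}{16} = \frac{21977}{16} + \frac{\sqrt{26662}}{20387}$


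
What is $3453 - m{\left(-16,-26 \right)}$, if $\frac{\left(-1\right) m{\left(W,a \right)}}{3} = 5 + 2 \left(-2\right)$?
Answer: $3456$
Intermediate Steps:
$m{\left(W,a \right)} = -3$ ($m{\left(W,a \right)} = - 3 \left(5 + 2 \left(-2\right)\right) = - 3 \left(5 - 4\right) = \left(-3\right) 1 = -3$)
$3453 - m{\left(-16,-26 \right)} = 3453 - -3 = 3453 + 3 = 3456$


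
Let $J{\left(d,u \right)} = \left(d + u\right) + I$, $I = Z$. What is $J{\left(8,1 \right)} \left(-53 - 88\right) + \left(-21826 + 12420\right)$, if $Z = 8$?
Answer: $-11803$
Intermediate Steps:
$I = 8$
$J{\left(d,u \right)} = 8 + d + u$ ($J{\left(d,u \right)} = \left(d + u\right) + 8 = 8 + d + u$)
$J{\left(8,1 \right)} \left(-53 - 88\right) + \left(-21826 + 12420\right) = \left(8 + 8 + 1\right) \left(-53 - 88\right) + \left(-21826 + 12420\right) = 17 \left(-141\right) - 9406 = -2397 - 9406 = -11803$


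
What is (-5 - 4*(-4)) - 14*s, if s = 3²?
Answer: -115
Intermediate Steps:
s = 9
(-5 - 4*(-4)) - 14*s = (-5 - 4*(-4)) - 14*9 = (-5 + 16) - 126 = 11 - 126 = -115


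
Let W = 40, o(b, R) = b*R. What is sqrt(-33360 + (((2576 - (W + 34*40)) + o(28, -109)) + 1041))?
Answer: I*sqrt(34195) ≈ 184.92*I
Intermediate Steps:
o(b, R) = R*b
sqrt(-33360 + (((2576 - (W + 34*40)) + o(28, -109)) + 1041)) = sqrt(-33360 + (((2576 - (40 + 34*40)) - 109*28) + 1041)) = sqrt(-33360 + (((2576 - (40 + 1360)) - 3052) + 1041)) = sqrt(-33360 + (((2576 - 1*1400) - 3052) + 1041)) = sqrt(-33360 + (((2576 - 1400) - 3052) + 1041)) = sqrt(-33360 + ((1176 - 3052) + 1041)) = sqrt(-33360 + (-1876 + 1041)) = sqrt(-33360 - 835) = sqrt(-34195) = I*sqrt(34195)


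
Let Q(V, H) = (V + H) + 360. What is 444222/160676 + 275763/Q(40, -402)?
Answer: -5538450918/40169 ≈ -1.3788e+5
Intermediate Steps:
Q(V, H) = 360 + H + V (Q(V, H) = (H + V) + 360 = 360 + H + V)
444222/160676 + 275763/Q(40, -402) = 444222/160676 + 275763/(360 - 402 + 40) = 444222*(1/160676) + 275763/(-2) = 222111/80338 + 275763*(-½) = 222111/80338 - 275763/2 = -5538450918/40169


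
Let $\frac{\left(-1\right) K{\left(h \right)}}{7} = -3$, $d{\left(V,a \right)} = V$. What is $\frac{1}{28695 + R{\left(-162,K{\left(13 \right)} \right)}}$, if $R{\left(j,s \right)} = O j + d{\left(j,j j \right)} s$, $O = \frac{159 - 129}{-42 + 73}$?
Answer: $\frac{31}{779223} \approx 3.9783 \cdot 10^{-5}$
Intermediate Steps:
$K{\left(h \right)} = 21$ ($K{\left(h \right)} = \left(-7\right) \left(-3\right) = 21$)
$O = \frac{30}{31} \approx 0.96774$
$R{\left(j,s \right)} = \frac{30 j}{31} + j s$
$\frac{1}{28695 + R{\left(-162,K{\left(13 \right)} \right)}} = \frac{1}{28695 + \frac{1}{31} \left(-162\right) \left(30 + 31 \cdot 21\right)} = \frac{1}{28695 + \frac{1}{31} \left(-162\right) \left(30 + 651\right)} = \frac{1}{28695 + \frac{1}{31} \left(-162\right) 681} = \frac{1}{28695 - \frac{110322}{31}} = \frac{1}{\frac{779223}{31}} = \frac{31}{779223}$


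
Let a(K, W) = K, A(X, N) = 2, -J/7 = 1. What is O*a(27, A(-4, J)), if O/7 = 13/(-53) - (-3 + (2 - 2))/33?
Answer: -17010/583 ≈ -29.177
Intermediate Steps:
J = -7 (J = -7*1 = -7)
O = -630/583 (O = 7*(13/(-53) - (-3 + (2 - 2))/33) = 7*(13*(-1/53) - (-3 + 0)*(1/33)) = 7*(-13/53 - 1*(-3)*(1/33)) = 7*(-13/53 + 3*(1/33)) = 7*(-13/53 + 1/11) = 7*(-90/583) = -630/583 ≈ -1.0806)
O*a(27, A(-4, J)) = -630/583*27 = -17010/583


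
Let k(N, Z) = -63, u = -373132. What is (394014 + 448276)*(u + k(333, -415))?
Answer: -314338416550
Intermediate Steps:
(394014 + 448276)*(u + k(333, -415)) = (394014 + 448276)*(-373132 - 63) = 842290*(-373195) = -314338416550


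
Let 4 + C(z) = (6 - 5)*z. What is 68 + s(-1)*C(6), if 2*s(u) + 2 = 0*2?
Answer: 66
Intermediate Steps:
s(u) = -1 (s(u) = -1 + (0*2)/2 = -1 + (½)*0 = -1 + 0 = -1)
C(z) = -4 + z (C(z) = -4 + (6 - 5)*z = -4 + 1*z = -4 + z)
68 + s(-1)*C(6) = 68 - (-4 + 6) = 68 - 1*2 = 68 - 2 = 66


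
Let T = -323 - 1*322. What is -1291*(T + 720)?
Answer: -96825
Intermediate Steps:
T = -645 (T = -323 - 322 = -645)
-1291*(T + 720) = -1291*(-645 + 720) = -1291*75 = -96825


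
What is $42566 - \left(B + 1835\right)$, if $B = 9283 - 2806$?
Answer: $34254$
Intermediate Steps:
$B = 6477$ ($B = 9283 - 2806 = 6477$)
$42566 - \left(B + 1835\right) = 42566 - \left(6477 + 1835\right) = 42566 - 8312 = 34254$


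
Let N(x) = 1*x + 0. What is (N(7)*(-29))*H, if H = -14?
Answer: 2842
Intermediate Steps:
N(x) = x (N(x) = x + 0 = x)
(N(7)*(-29))*H = (7*(-29))*(-14) = -203*(-14) = 2842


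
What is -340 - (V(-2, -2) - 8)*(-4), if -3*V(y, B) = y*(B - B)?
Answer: -372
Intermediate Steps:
V(y, B) = 0 (V(y, B) = -y*(B - B)/3 = -y*0/3 = -1/3*0 = 0)
-340 - (V(-2, -2) - 8)*(-4) = -340 - (0 - 8)*(-4) = -340 - (-8)*(-4) = -340 - 1*32 = -340 - 32 = -372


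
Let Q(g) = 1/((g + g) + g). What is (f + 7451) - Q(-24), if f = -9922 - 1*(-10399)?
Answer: 570817/72 ≈ 7928.0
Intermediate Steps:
f = 477 (f = -9922 + 10399 = 477)
Q(g) = 1/(3*g) (Q(g) = 1/(2*g + g) = 1/(3*g))
(f + 7451) - Q(-24) = (477 + 7451) - 1/(3*(-24)) = 7928 - (-1)/(3*24) = 7928 - 1*(-1/72) = 7928 + 1/72 = 570817/72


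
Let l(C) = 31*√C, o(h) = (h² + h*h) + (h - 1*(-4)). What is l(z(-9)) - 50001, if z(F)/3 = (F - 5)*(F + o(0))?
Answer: -50001 + 31*√210 ≈ -49552.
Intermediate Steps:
o(h) = 4 + h + 2*h² (o(h) = (h² + h²) + (h + 4) = 2*h² + (4 + h) = 4 + h + 2*h²)
z(F) = 3*(-5 + F)*(4 + F) (z(F) = 3*((F - 5)*(F + (4 + 0 + 2*0²))) = 3*((-5 + F)*(F + (4 + 0 + 2*0))) = 3*((-5 + F)*(F + (4 + 0 + 0))) = 3*((-5 + F)*(F + 4)) = 3*((-5 + F)*(4 + F)) = 3*(-5 + F)*(4 + F))
l(z(-9)) - 50001 = 31*√(-60 - 3*(-9) + 3*(-9)²) - 50001 = 31*√(-60 + 27 + 3*81) - 50001 = 31*√(-60 + 27 + 243) - 50001 = 31*√210 - 50001 = -50001 + 31*√210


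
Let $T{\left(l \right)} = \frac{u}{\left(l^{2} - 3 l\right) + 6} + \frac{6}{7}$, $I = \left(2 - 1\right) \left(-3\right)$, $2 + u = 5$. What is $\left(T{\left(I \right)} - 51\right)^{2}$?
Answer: $\frac{7845601}{3136} \approx 2501.8$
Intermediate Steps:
$u = 3$ ($u = -2 + 5 = 3$)
$I = -3$ ($I = 1 \left(-3\right) = -3$)
$T{\left(l \right)} = \frac{6}{7} + \frac{3}{6 + l^{2} - 3 l}$ ($T{\left(l \right)} = \frac{3}{\left(l^{2} - 3 l\right) + 6} + \frac{6}{7} = \frac{3}{6 + l^{2} - 3 l} + 6 \cdot \frac{1}{7} = \frac{3}{6 + l^{2} - 3 l} + \frac{6}{7} = \frac{6}{7} + \frac{3}{6 + l^{2} - 3 l}$)
$\left(T{\left(I \right)} - 51\right)^{2} = \left(\frac{3 \left(19 - -18 + 2 \left(-3\right)^{2}\right)}{7 \left(6 + \left(-3\right)^{2} - -9\right)} - 51\right)^{2} = \left(\frac{3 \left(19 + 18 + 2 \cdot 9\right)}{7 \left(6 + 9 + 9\right)} - 51\right)^{2} = \left(\frac{3 \left(19 + 18 + 18\right)}{7 \cdot 24} - 51\right)^{2} = \left(\frac{3}{7} \cdot \frac{1}{24} \cdot 55 - 51\right)^{2} = \left(\frac{55}{56} - 51\right)^{2} = \left(- \frac{2801}{56}\right)^{2} = \frac{7845601}{3136}$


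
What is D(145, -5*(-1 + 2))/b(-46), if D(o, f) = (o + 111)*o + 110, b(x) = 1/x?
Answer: -1712580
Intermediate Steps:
D(o, f) = 110 + o*(111 + o) (D(o, f) = (111 + o)*o + 110 = o*(111 + o) + 110 = 110 + o*(111 + o))
D(145, -5*(-1 + 2))/b(-46) = (110 + 145² + 111*145)/(1/(-46)) = (110 + 21025 + 16095)/(-1/46) = 37230*(-46) = -1712580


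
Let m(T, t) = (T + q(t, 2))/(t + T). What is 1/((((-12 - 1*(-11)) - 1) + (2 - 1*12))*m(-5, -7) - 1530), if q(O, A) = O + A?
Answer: -1/1540 ≈ -0.00064935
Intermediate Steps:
q(O, A) = A + O
m(T, t) = (2 + T + t)/(T + t) (m(T, t) = (T + (2 + t))/(t + T) = (2 + T + t)/(T + t))
1/((((-12 - 1*(-11)) - 1) + (2 - 1*12))*m(-5, -7) - 1530) = 1/((((-12 - 1*(-11)) - 1) + (2 - 1*12))*((2 - 5 - 7)/(-5 - 7)) - 1530) = 1/((((-12 + 11) - 1) + (2 - 12))*(-10/(-12)) - 1530) = 1/(((-1 - 1) - 10)*(-1/12*(-10)) - 1530) = 1/((-2 - 10)*(5/6) - 1530) = 1/(-12*5/6 - 1530) = 1/(-10 - 1530) = 1/(-1540) = -1/1540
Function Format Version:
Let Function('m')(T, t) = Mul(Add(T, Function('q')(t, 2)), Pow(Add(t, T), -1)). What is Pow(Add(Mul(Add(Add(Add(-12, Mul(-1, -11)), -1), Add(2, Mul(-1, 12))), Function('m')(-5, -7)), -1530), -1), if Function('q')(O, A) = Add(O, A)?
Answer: Rational(-1, 1540) ≈ -0.00064935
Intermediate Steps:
Function('q')(O, A) = Add(A, O)
Function('m')(T, t) = Mul(Pow(Add(T, t), -1), Add(2, T, t)) (Function('m')(T, t) = Mul(Add(T, Add(2, t)), Pow(Add(t, T), -1)) = Mul(Add(2, T, t), Pow(Add(T, t), -1)) = Mul(Pow(Add(T, t), -1), Add(2, T, t)))
Pow(Add(Mul(Add(Add(Add(-12, Mul(-1, -11)), -1), Add(2, Mul(-1, 12))), Function('m')(-5, -7)), -1530), -1) = Pow(Add(Mul(Add(Add(Add(-12, Mul(-1, -11)), -1), Add(2, Mul(-1, 12))), Mul(Pow(Add(-5, -7), -1), Add(2, -5, -7))), -1530), -1) = Pow(Add(Mul(Add(Add(Add(-12, 11), -1), Add(2, -12)), Mul(Pow(-12, -1), -10)), -1530), -1) = Pow(Add(Mul(Add(Add(-1, -1), -10), Mul(Rational(-1, 12), -10)), -1530), -1) = Pow(Add(Mul(Add(-2, -10), Rational(5, 6)), -1530), -1) = Pow(Add(Mul(-12, Rational(5, 6)), -1530), -1) = Pow(Add(-10, -1530), -1) = Pow(-1540, -1) = Rational(-1, 1540)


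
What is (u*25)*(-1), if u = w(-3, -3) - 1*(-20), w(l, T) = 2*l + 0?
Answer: -350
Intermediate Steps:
w(l, T) = 2*l
u = 14 (u = 2*(-3) - 1*(-20) = -6 + 20 = 14)
(u*25)*(-1) = (14*25)*(-1) = 350*(-1) = -350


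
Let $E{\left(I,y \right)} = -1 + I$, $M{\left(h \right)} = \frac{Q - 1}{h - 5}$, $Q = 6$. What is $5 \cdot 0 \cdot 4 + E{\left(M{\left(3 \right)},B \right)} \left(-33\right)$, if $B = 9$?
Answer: $\frac{231}{2} \approx 115.5$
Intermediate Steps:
$M{\left(h \right)} = \frac{5}{-5 + h}$ ($M{\left(h \right)} = \frac{6 - 1}{h - 5} = \frac{5}{-5 + h}$)
$5 \cdot 0 \cdot 4 + E{\left(M{\left(3 \right)},B \right)} \left(-33\right) = 5 \cdot 0 \cdot 4 + \left(-1 + \frac{5}{-5 + 3}\right) \left(-33\right) = 0 \cdot 4 + \left(-1 + \frac{5}{-2}\right) \left(-33\right) = 0 + \left(-1 + 5 \left(- \frac{1}{2}\right)\right) \left(-33\right) = 0 + \left(-1 - \frac{5}{2}\right) \left(-33\right) = 0 - - \frac{231}{2} = 0 + \frac{231}{2} = \frac{231}{2}$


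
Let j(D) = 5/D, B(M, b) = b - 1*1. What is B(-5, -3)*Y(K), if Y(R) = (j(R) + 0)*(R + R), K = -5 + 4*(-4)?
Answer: -40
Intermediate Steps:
B(M, b) = -1 + b (B(M, b) = b - 1 = -1 + b)
K = -21 (K = -5 - 16 = -21)
Y(R) = 10 (Y(R) = (5/R + 0)*(R + R) = (5/R)*(2*R) = 10)
B(-5, -3)*Y(K) = (-1 - 3)*10 = -4*10 = -40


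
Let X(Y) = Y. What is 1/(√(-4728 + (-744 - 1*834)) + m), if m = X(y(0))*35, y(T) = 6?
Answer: 35/8401 - I*√6306/50406 ≈ 0.0041662 - 0.0015754*I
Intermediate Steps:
m = 210 (m = 6*35 = 210)
1/(√(-4728 + (-744 - 1*834)) + m) = 1/(√(-4728 + (-744 - 1*834)) + 210) = 1/(√(-4728 + (-744 - 834)) + 210) = 1/(√(-4728 - 1578) + 210) = 1/(√(-6306) + 210) = 1/(I*√6306 + 210) = 1/(210 + I*√6306)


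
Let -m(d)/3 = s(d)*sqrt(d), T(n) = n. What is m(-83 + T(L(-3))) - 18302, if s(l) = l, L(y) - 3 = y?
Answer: -18302 + 249*I*sqrt(83) ≈ -18302.0 + 2268.5*I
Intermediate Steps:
L(y) = 3 + y
m(d) = -3*d**(3/2) (m(d) = -3*d*sqrt(d) = -3*d**(3/2))
m(-83 + T(L(-3))) - 18302 = -3*(-83 + (3 - 3))**(3/2) - 18302 = -3*(-83 + 0)**(3/2) - 18302 = -(-249)*I*sqrt(83) - 18302 = 249*I*sqrt(83) - 18302 = -18302 + 249*I*sqrt(83)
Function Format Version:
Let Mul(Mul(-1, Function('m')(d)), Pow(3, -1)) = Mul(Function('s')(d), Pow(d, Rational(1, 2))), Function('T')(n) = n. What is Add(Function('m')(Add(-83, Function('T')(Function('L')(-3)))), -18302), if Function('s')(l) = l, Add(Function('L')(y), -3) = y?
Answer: Add(-18302, Mul(249, I, Pow(83, Rational(1, 2)))) ≈ Add(-18302., Mul(2268.5, I))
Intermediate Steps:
Function('L')(y) = Add(3, y)
Function('m')(d) = Mul(-3, Pow(d, Rational(3, 2))) (Function('m')(d) = Mul(-3, Mul(d, Pow(d, Rational(1, 2)))) = Mul(-3, Pow(d, Rational(3, 2))))
Add(Function('m')(Add(-83, Function('T')(Function('L')(-3)))), -18302) = Add(Mul(-3, Pow(Add(-83, Add(3, -3)), Rational(3, 2))), -18302) = Add(Mul(-3, Pow(Add(-83, 0), Rational(3, 2))), -18302) = Add(Mul(-3, Pow(-83, Rational(3, 2))), -18302) = Add(Mul(-3, Mul(-83, I, Pow(83, Rational(1, 2)))), -18302) = Add(Mul(249, I, Pow(83, Rational(1, 2))), -18302) = Add(-18302, Mul(249, I, Pow(83, Rational(1, 2))))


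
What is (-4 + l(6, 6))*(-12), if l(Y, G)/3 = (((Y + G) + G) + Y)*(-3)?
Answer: 2640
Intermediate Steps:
l(Y, G) = -18*G - 18*Y (l(Y, G) = 3*((((Y + G) + G) + Y)*(-3)) = 3*((((G + Y) + G) + Y)*(-3)) = 3*(((Y + 2*G) + Y)*(-3)) = 3*((2*G + 2*Y)*(-3)) = 3*(-6*G - 6*Y) = -18*G - 18*Y)
(-4 + l(6, 6))*(-12) = (-4 + (-18*6 - 18*6))*(-12) = (-4 + (-108 - 108))*(-12) = (-4 - 216)*(-12) = -220*(-12) = 2640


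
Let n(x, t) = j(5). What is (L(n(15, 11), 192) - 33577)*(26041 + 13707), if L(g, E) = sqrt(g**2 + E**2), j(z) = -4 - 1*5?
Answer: -1334618596 + 119244*sqrt(4105) ≈ -1.3270e+9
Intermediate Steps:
j(z) = -9 (j(z) = -4 - 5 = -9)
n(x, t) = -9
L(g, E) = sqrt(E**2 + g**2)
(L(n(15, 11), 192) - 33577)*(26041 + 13707) = (sqrt(192**2 + (-9)**2) - 33577)*(26041 + 13707) = (sqrt(36864 + 81) - 33577)*39748 = (sqrt(36945) - 33577)*39748 = (3*sqrt(4105) - 33577)*39748 = (-33577 + 3*sqrt(4105))*39748 = -1334618596 + 119244*sqrt(4105)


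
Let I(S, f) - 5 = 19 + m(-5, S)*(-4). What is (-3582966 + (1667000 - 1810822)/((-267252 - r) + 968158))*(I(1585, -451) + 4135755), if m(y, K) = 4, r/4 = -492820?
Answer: -19798624811786155487/1336093 ≈ -1.4818e+13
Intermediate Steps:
r = -1971280 (r = 4*(-492820) = -1971280)
I(S, f) = 8 (I(S, f) = 5 + (19 + 4*(-4)) = 5 + (19 - 16) = 5 + 3 = 8)
(-3582966 + (1667000 - 1810822)/((-267252 - r) + 968158))*(I(1585, -451) + 4135755) = (-3582966 + (1667000 - 1810822)/((-267252 - 1*(-1971280)) + 968158))*(8 + 4135755) = (-3582966 - 143822/((-267252 + 1971280) + 968158))*4135763 = (-3582966 - 143822/(1704028 + 968158))*4135763 = (-3582966 - 143822/2672186)*4135763 = (-3582966 - 143822*1/2672186)*4135763 = (-3582966 - 71911/1336093)*4135763 = -4787175863749/1336093*4135763 = -19798624811786155487/1336093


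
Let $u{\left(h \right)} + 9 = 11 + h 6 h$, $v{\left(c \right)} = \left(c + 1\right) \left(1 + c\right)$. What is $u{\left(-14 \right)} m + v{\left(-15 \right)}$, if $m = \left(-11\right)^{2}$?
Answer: $142734$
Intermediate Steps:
$v{\left(c \right)} = \left(1 + c\right)^{2}$ ($v{\left(c \right)} = \left(1 + c\right) \left(1 + c\right) = \left(1 + c\right)^{2}$)
$m = 121$
$u{\left(h \right)} = 2 + 6 h^{2}$ ($u{\left(h \right)} = -9 + \left(11 + h 6 h\right) = -9 + \left(11 + 6 h h\right) = -9 + \left(11 + 6 h^{2}\right) = 2 + 6 h^{2}$)
$u{\left(-14 \right)} m + v{\left(-15 \right)} = \left(2 + 6 \left(-14\right)^{2}\right) 121 + \left(1 - 15\right)^{2} = \left(2 + 6 \cdot 196\right) 121 + \left(-14\right)^{2} = \left(2 + 1176\right) 121 + 196 = 1178 \cdot 121 + 196 = 142538 + 196 = 142734$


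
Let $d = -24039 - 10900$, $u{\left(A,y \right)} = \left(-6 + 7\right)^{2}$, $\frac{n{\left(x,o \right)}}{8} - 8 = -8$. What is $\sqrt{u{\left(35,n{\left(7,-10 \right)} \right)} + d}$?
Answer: $3 i \sqrt{3882} \approx 186.92 i$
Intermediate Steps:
$n{\left(x,o \right)} = 0$ ($n{\left(x,o \right)} = 64 + 8 \left(-8\right) = 64 - 64 = 0$)
$u{\left(A,y \right)} = 1$ ($u{\left(A,y \right)} = 1^{2} = 1$)
$d = -34939$
$\sqrt{u{\left(35,n{\left(7,-10 \right)} \right)} + d} = \sqrt{1 - 34939} = \sqrt{-34938} = 3 i \sqrt{3882}$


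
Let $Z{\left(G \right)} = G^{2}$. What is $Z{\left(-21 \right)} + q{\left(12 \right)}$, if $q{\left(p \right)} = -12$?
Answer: $429$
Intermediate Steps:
$Z{\left(-21 \right)} + q{\left(12 \right)} = \left(-21\right)^{2} - 12 = 441 - 12 = 429$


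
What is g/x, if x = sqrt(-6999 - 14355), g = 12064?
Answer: -6032*I*sqrt(21354)/10677 ≈ -82.557*I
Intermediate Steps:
x = I*sqrt(21354) (x = sqrt(-21354) = I*sqrt(21354) ≈ 146.13*I)
g/x = 12064/((I*sqrt(21354))) = 12064*(-I*sqrt(21354)/21354) = -6032*I*sqrt(21354)/10677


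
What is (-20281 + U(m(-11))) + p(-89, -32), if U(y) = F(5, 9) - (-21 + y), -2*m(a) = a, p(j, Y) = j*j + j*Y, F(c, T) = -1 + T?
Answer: -18977/2 ≈ -9488.5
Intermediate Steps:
p(j, Y) = j² + Y*j
m(a) = -a/2
U(y) = 29 - y (U(y) = (-1 + 9) - (-21 + y) = 8 + (21 - y) = 29 - y)
(-20281 + U(m(-11))) + p(-89, -32) = (-20281 + (29 - (-1)*(-11)/2)) - 89*(-32 - 89) = (-20281 + (29 - 1*11/2)) - 89*(-121) = (-20281 + (29 - 11/2)) + 10769 = (-20281 + 47/2) + 10769 = -40515/2 + 10769 = -18977/2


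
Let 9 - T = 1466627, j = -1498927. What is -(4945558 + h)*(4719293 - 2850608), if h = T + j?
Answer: -3700020592905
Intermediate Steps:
T = -1466618 (T = 9 - 1*1466627 = 9 - 1466627 = -1466618)
h = -2965545 (h = -1466618 - 1498927 = -2965545)
-(4945558 + h)*(4719293 - 2850608) = -(4945558 - 2965545)*(4719293 - 2850608) = -1980013*1868685 = -1*3700020592905 = -3700020592905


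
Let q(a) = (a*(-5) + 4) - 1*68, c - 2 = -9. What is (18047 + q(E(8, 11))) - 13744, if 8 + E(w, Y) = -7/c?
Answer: 4274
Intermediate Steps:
c = -7 (c = 2 - 9 = -7)
E(w, Y) = -7 (E(w, Y) = -8 - 7/(-7) = -8 - 7*(-⅐) = -8 + 1 = -7)
q(a) = -64 - 5*a (q(a) = (-5*a + 4) - 68 = (4 - 5*a) - 68 = -64 - 5*a)
(18047 + q(E(8, 11))) - 13744 = (18047 + (-64 - 5*(-7))) - 13744 = (18047 + (-64 + 35)) - 13744 = (18047 - 29) - 13744 = 18018 - 13744 = 4274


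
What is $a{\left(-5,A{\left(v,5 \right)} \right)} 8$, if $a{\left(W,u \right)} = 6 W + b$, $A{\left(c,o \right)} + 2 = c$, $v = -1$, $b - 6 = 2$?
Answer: $-176$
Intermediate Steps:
$b = 8$ ($b = 6 + 2 = 8$)
$A{\left(c,o \right)} = -2 + c$
$a{\left(W,u \right)} = 8 + 6 W$ ($a{\left(W,u \right)} = 6 W + 8 = 8 + 6 W$)
$a{\left(-5,A{\left(v,5 \right)} \right)} 8 = \left(8 + 6 \left(-5\right)\right) 8 = \left(8 - 30\right) 8 = \left(-22\right) 8 = -176$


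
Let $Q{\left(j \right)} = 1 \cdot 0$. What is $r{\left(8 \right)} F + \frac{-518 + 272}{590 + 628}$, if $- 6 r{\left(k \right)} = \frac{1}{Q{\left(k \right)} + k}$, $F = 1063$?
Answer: $- \frac{217757}{9744} \approx -22.348$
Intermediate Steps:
$Q{\left(j \right)} = 0$
$r{\left(k \right)} = - \frac{1}{6 k}$ ($r{\left(k \right)} = - \frac{1}{6 \left(0 + k\right)} = - \frac{1}{6 k}$)
$r{\left(8 \right)} F + \frac{-518 + 272}{590 + 628} = - \frac{1}{6 \cdot 8} \cdot 1063 + \frac{-518 + 272}{590 + 628} = \left(- \frac{1}{6}\right) \frac{1}{8} \cdot 1063 - \frac{246}{1218} = \left(- \frac{1}{48}\right) 1063 - \frac{41}{203} = - \frac{1063}{48} - \frac{41}{203} = - \frac{217757}{9744}$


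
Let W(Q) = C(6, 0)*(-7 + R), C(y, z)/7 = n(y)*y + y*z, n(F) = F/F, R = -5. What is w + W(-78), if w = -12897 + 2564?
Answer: -10837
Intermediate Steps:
w = -10333
n(F) = 1
C(y, z) = 7*y + 7*y*z (C(y, z) = 7*(1*y + y*z) = 7*(y + y*z) = 7*y + 7*y*z)
W(Q) = -504 (W(Q) = (7*6*(1 + 0))*(-7 - 5) = (7*6*1)*(-12) = 42*(-12) = -504)
w + W(-78) = -10333 - 504 = -10837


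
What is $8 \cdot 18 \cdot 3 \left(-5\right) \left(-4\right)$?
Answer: $8640$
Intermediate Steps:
$8 \cdot 18 \cdot 3 \left(-5\right) \left(-4\right) = 144 \left(\left(-15\right) \left(-4\right)\right) = 144 \cdot 60 = 8640$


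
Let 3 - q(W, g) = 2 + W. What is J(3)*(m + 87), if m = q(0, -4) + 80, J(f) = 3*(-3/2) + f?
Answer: -252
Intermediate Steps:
q(W, g) = 1 - W (q(W, g) = 3 - (2 + W) = 3 + (-2 - W) = 1 - W)
J(f) = -9/2 + f (J(f) = 3*(-3*1/2) + f = 3*(-3/2) + f = -9/2 + f)
m = 81 (m = (1 - 1*0) + 80 = (1 + 0) + 80 = 1 + 80 = 81)
J(3)*(m + 87) = (-9/2 + 3)*(81 + 87) = -3/2*168 = -252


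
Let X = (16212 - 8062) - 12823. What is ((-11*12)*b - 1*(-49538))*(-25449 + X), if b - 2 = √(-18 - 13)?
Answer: -1484231428 + 3976104*I*√31 ≈ -1.4842e+9 + 2.2138e+7*I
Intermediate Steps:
b = 2 + I*√31 (b = 2 + √(-18 - 13) = 2 + √(-31) = 2 + I*√31 ≈ 2.0 + 5.5678*I)
X = -4673 (X = 8150 - 12823 = -4673)
((-11*12)*b - 1*(-49538))*(-25449 + X) = ((-11*12)*(2 + I*√31) - 1*(-49538))*(-25449 - 4673) = (-132*(2 + I*√31) + 49538)*(-30122) = ((-264 - 132*I*√31) + 49538)*(-30122) = (49274 - 132*I*√31)*(-30122) = -1484231428 + 3976104*I*√31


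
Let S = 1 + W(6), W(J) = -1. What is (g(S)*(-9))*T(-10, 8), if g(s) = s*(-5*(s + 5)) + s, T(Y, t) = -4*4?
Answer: 0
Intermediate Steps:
T(Y, t) = -16
S = 0 (S = 1 - 1 = 0)
g(s) = s + s*(-25 - 5*s) (g(s) = s*(-5*(5 + s)) + s = s*(-25 - 5*s) + s = s + s*(-25 - 5*s))
(g(S)*(-9))*T(-10, 8) = (-1*0*(24 + 5*0)*(-9))*(-16) = (-1*0*(24 + 0)*(-9))*(-16) = (-1*0*24*(-9))*(-16) = (0*(-9))*(-16) = 0*(-16) = 0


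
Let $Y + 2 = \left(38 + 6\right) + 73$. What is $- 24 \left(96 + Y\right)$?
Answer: $-5064$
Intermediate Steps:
$Y = 115$ ($Y = -2 + \left(\left(38 + 6\right) + 73\right) = -2 + \left(44 + 73\right) = -2 + 117 = 115$)
$- 24 \left(96 + Y\right) = - 24 \left(96 + 115\right) = \left(-24\right) 211 = -5064$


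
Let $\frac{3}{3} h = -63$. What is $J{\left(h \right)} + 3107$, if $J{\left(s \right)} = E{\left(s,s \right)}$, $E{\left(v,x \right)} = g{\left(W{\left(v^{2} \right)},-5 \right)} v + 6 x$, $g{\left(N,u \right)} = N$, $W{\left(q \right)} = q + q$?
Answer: $-497365$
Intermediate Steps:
$h = -63$
$W{\left(q \right)} = 2 q$
$E{\left(v,x \right)} = 2 v^{3} + 6 x$ ($E{\left(v,x \right)} = 2 v^{2} v + 6 x = 2 v^{3} + 6 x$)
$J{\left(s \right)} = 2 s^{3} + 6 s$
$J{\left(h \right)} + 3107 = 2 \left(-63\right) \left(3 + \left(-63\right)^{2}\right) + 3107 = 2 \left(-63\right) \left(3 + 3969\right) + 3107 = 2 \left(-63\right) 3972 + 3107 = -500472 + 3107 = -497365$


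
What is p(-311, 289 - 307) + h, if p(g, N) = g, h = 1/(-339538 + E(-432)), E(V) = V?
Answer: -105730671/339970 ≈ -311.00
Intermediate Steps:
h = -1/339970 (h = 1/(-339538 - 432) = 1/(-339970) = -1/339970 ≈ -2.9414e-6)
p(-311, 289 - 307) + h = -311 - 1/339970 = -105730671/339970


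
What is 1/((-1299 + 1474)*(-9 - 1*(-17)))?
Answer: 1/1400 ≈ 0.00071429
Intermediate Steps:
1/((-1299 + 1474)*(-9 - 1*(-17))) = 1/(175*(-9 + 17)) = 1/(175*8) = 1/1400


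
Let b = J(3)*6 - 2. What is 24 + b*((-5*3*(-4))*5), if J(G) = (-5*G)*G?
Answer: -81576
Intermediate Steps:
J(G) = -5*G²
b = -272 (b = -5*3²*6 - 2 = -5*9*6 - 2 = -45*6 - 2 = -270 - 2 = -272)
24 + b*((-5*3*(-4))*5) = 24 - 272*-5*3*(-4)*5 = 24 - 272*(-15*(-4))*5 = 24 - 16320*5 = 24 - 272*300 = 24 - 81600 = -81576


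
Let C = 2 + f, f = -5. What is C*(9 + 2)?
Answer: -33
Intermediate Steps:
C = -3 (C = 2 - 5 = -3)
C*(9 + 2) = -3*(9 + 2) = -3*11 = -33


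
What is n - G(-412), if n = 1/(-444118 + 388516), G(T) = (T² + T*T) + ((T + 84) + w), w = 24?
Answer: -18859308769/55602 ≈ -3.3918e+5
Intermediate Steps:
G(T) = 108 + T + 2*T² (G(T) = (T² + T*T) + ((T + 84) + 24) = (T² + T²) + ((84 + T) + 24) = 2*T² + (108 + T) = 108 + T + 2*T²)
n = -1/55602 (n = 1/(-55602) = -1/55602 ≈ -1.7985e-5)
n - G(-412) = -1/55602 - (108 - 412 + 2*(-412)²) = -1/55602 - (108 - 412 + 2*169744) = -1/55602 - (108 - 412 + 339488) = -1/55602 - 1*339184 = -1/55602 - 339184 = -18859308769/55602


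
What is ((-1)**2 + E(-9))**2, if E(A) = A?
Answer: 64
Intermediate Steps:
((-1)**2 + E(-9))**2 = ((-1)**2 - 9)**2 = (1 - 9)**2 = (-8)**2 = 64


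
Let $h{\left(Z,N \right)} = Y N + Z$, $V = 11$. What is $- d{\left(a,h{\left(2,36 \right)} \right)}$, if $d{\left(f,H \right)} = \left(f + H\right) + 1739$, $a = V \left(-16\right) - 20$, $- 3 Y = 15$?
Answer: $-1365$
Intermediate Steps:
$Y = -5$ ($Y = \left(- \frac{1}{3}\right) 15 = -5$)
$h{\left(Z,N \right)} = Z - 5 N$ ($h{\left(Z,N \right)} = - 5 N + Z = Z - 5 N$)
$a = -196$ ($a = 11 \left(-16\right) - 20 = -176 - 20 = -196$)
$d{\left(f,H \right)} = 1739 + H + f$ ($d{\left(f,H \right)} = \left(H + f\right) + 1739 = 1739 + H + f$)
$- d{\left(a,h{\left(2,36 \right)} \right)} = - (1739 + \left(2 - 180\right) - 196) = - (1739 - 178 - 196) = \left(-1\right) 1365 = -1365$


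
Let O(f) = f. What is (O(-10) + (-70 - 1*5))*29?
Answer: -2465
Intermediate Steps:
(O(-10) + (-70 - 1*5))*29 = (-10 + (-70 - 1*5))*29 = (-10 + (-70 - 5))*29 = (-10 - 75)*29 = -85*29 = -2465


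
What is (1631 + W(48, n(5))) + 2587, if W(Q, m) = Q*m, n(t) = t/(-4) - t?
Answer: 3918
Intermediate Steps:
n(t) = -5*t/4 (n(t) = t*(-¼) - t = -t/4 - t = -5*t/4)
(1631 + W(48, n(5))) + 2587 = (1631 + 48*(-5/4*5)) + 2587 = (1631 + 48*(-25/4)) + 2587 = (1631 - 300) + 2587 = 1331 + 2587 = 3918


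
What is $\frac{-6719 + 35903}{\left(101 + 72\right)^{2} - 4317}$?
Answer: $\frac{384}{337} \approx 1.1395$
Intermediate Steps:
$\frac{-6719 + 35903}{\left(101 + 72\right)^{2} - 4317} = \frac{29184}{173^{2} - 4317} = \frac{29184}{29929 - 4317} = \frac{29184}{25612} = 29184 \cdot \frac{1}{25612} = \frac{384}{337}$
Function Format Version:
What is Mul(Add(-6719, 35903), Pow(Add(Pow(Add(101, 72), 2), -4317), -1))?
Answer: Rational(384, 337) ≈ 1.1395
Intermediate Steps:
Mul(Add(-6719, 35903), Pow(Add(Pow(Add(101, 72), 2), -4317), -1)) = Mul(29184, Pow(Add(Pow(173, 2), -4317), -1)) = Mul(29184, Pow(Add(29929, -4317), -1)) = Mul(29184, Pow(25612, -1)) = Mul(29184, Rational(1, 25612)) = Rational(384, 337)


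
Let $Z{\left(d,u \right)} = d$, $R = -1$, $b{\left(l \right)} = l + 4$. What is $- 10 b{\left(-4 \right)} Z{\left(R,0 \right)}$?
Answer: $0$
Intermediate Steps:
$b{\left(l \right)} = 4 + l$
$- 10 b{\left(-4 \right)} Z{\left(R,0 \right)} = - 10 \left(4 - 4\right) \left(-1\right) = \left(-10\right) 0 \left(-1\right) = 0 \left(-1\right) = 0$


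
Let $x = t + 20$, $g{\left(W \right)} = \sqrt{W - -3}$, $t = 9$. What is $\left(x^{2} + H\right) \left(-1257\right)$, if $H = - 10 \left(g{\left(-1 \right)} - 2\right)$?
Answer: $-1082277 + 12570 \sqrt{2} \approx -1.0645 \cdot 10^{6}$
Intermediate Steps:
$g{\left(W \right)} = \sqrt{3 + W}$ ($g{\left(W \right)} = \sqrt{W + 3} = \sqrt{3 + W}$)
$x = 29$ ($x = 9 + 20 = 29$)
$H = 20 - 10 \sqrt{2}$ ($H = - 10 \left(\sqrt{3 - 1} - 2\right) = - 10 \left(\sqrt{2} - 2\right) = - 10 \left(-2 + \sqrt{2}\right) = 20 - 10 \sqrt{2} \approx 5.8579$)
$\left(x^{2} + H\right) \left(-1257\right) = \left(29^{2} + \left(20 - 10 \sqrt{2}\right)\right) \left(-1257\right) = \left(841 + \left(20 - 10 \sqrt{2}\right)\right) \left(-1257\right) = \left(861 - 10 \sqrt{2}\right) \left(-1257\right) = -1082277 + 12570 \sqrt{2}$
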